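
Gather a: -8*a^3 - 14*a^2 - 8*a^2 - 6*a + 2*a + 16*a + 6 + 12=-8*a^3 - 22*a^2 + 12*a + 18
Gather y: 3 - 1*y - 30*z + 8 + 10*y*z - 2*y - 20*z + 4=y*(10*z - 3) - 50*z + 15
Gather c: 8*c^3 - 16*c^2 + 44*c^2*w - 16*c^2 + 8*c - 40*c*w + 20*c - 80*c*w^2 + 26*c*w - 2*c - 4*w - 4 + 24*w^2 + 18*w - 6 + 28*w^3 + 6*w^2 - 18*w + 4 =8*c^3 + c^2*(44*w - 32) + c*(-80*w^2 - 14*w + 26) + 28*w^3 + 30*w^2 - 4*w - 6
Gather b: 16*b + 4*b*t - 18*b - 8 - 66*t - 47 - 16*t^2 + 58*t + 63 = b*(4*t - 2) - 16*t^2 - 8*t + 8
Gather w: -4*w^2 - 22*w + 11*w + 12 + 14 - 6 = -4*w^2 - 11*w + 20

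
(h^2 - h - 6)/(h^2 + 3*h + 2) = (h - 3)/(h + 1)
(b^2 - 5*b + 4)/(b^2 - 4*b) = (b - 1)/b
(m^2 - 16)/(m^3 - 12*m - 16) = (m + 4)/(m^2 + 4*m + 4)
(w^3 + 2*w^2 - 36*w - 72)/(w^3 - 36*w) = (w + 2)/w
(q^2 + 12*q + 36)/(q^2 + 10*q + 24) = (q + 6)/(q + 4)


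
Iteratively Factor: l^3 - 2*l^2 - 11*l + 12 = (l - 4)*(l^2 + 2*l - 3) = (l - 4)*(l - 1)*(l + 3)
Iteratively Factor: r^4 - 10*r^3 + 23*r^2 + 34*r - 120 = (r + 2)*(r^3 - 12*r^2 + 47*r - 60) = (r - 3)*(r + 2)*(r^2 - 9*r + 20) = (r - 5)*(r - 3)*(r + 2)*(r - 4)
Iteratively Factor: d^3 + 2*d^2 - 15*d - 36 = (d + 3)*(d^2 - d - 12) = (d + 3)^2*(d - 4)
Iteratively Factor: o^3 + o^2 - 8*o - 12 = (o + 2)*(o^2 - o - 6) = (o + 2)^2*(o - 3)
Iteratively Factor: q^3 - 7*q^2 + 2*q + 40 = (q - 5)*(q^2 - 2*q - 8) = (q - 5)*(q + 2)*(q - 4)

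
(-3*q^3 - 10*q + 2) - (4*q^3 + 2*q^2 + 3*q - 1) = -7*q^3 - 2*q^2 - 13*q + 3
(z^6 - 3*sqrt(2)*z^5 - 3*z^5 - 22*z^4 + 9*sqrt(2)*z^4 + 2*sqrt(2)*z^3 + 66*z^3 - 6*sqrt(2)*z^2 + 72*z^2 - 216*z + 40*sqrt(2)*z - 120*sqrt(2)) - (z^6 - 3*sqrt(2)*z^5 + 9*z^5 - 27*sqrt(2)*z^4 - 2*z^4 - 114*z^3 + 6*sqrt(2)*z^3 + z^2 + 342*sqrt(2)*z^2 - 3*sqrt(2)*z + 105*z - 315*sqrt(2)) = -12*z^5 - 20*z^4 + 36*sqrt(2)*z^4 - 4*sqrt(2)*z^3 + 180*z^3 - 348*sqrt(2)*z^2 + 71*z^2 - 321*z + 43*sqrt(2)*z + 195*sqrt(2)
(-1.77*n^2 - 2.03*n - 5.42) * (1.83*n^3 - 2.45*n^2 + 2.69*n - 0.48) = -3.2391*n^5 + 0.6216*n^4 - 9.7064*n^3 + 8.6679*n^2 - 13.6054*n + 2.6016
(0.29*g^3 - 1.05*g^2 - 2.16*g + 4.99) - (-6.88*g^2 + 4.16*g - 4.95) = 0.29*g^3 + 5.83*g^2 - 6.32*g + 9.94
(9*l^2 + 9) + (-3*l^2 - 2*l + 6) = 6*l^2 - 2*l + 15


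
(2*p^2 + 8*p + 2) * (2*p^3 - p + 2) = 4*p^5 + 16*p^4 + 2*p^3 - 4*p^2 + 14*p + 4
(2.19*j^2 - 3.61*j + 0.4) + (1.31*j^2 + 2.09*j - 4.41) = 3.5*j^2 - 1.52*j - 4.01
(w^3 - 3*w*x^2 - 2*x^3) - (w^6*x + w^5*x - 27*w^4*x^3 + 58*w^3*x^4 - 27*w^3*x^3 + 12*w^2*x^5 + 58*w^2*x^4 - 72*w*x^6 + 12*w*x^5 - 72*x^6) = -w^6*x - w^5*x + 27*w^4*x^3 - 58*w^3*x^4 + 27*w^3*x^3 + w^3 - 12*w^2*x^5 - 58*w^2*x^4 + 72*w*x^6 - 12*w*x^5 - 3*w*x^2 + 72*x^6 - 2*x^3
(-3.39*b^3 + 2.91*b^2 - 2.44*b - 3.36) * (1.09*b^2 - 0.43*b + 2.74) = -3.6951*b^5 + 4.6296*b^4 - 13.1995*b^3 + 5.3602*b^2 - 5.2408*b - 9.2064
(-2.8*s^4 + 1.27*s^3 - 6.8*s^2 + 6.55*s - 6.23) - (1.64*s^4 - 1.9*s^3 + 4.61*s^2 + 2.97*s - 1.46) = -4.44*s^4 + 3.17*s^3 - 11.41*s^2 + 3.58*s - 4.77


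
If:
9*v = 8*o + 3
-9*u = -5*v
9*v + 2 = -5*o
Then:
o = -5/13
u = -5/1053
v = -1/117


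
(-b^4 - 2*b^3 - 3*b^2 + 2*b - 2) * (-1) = b^4 + 2*b^3 + 3*b^2 - 2*b + 2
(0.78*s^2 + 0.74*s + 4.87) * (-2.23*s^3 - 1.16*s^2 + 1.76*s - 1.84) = -1.7394*s^5 - 2.555*s^4 - 10.3457*s^3 - 5.782*s^2 + 7.2096*s - 8.9608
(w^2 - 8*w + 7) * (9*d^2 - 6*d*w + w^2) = 9*d^2*w^2 - 72*d^2*w + 63*d^2 - 6*d*w^3 + 48*d*w^2 - 42*d*w + w^4 - 8*w^3 + 7*w^2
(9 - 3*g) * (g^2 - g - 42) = -3*g^3 + 12*g^2 + 117*g - 378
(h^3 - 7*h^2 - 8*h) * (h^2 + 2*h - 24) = h^5 - 5*h^4 - 46*h^3 + 152*h^2 + 192*h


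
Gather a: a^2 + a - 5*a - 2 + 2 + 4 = a^2 - 4*a + 4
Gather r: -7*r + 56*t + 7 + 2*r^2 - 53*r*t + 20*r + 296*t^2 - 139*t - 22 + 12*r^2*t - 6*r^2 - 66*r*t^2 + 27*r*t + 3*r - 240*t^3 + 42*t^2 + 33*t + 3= r^2*(12*t - 4) + r*(-66*t^2 - 26*t + 16) - 240*t^3 + 338*t^2 - 50*t - 12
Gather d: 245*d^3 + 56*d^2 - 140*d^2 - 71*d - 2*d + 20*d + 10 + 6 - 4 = 245*d^3 - 84*d^2 - 53*d + 12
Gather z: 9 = 9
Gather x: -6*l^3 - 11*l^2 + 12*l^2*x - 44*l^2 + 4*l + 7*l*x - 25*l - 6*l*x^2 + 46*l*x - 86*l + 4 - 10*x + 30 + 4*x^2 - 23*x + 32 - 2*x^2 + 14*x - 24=-6*l^3 - 55*l^2 - 107*l + x^2*(2 - 6*l) + x*(12*l^2 + 53*l - 19) + 42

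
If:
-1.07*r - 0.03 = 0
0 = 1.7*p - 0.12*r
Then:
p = -0.00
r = -0.03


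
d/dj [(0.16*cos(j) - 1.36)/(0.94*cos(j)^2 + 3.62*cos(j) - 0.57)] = (0.1504*cos(j)^2 - 2.5568*cos(j) - 4.832)*sin(j)/(0.8836*cos(j)^4 + 6.8056*cos(j)^3 + 12.0328*cos(j)^2 - 4.1268*cos(j) + 0.3249)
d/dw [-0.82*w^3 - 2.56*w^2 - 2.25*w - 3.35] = -2.46*w^2 - 5.12*w - 2.25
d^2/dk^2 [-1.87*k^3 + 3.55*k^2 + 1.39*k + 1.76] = 7.1 - 11.22*k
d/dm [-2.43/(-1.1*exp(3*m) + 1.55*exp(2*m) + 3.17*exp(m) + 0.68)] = (-8.019*exp(2*m) + 7.533*exp(m) + 7.7031)*exp(m)/(-1.1*exp(3*m) + 1.55*exp(2*m) + 3.17*exp(m) + 0.68)^2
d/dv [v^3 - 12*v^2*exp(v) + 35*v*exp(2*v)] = -12*v^2*exp(v) + 3*v^2 + 70*v*exp(2*v) - 24*v*exp(v) + 35*exp(2*v)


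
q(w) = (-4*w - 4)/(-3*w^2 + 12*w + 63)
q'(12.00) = -0.04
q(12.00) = 0.23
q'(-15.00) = 0.00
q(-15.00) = -0.07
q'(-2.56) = -1.39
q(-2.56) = 0.49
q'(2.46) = -0.06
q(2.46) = -0.19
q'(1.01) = -0.05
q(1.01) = -0.11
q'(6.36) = -2.61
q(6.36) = -1.64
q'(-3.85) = -0.38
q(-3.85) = -0.41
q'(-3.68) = -0.59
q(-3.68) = -0.49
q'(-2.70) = -2.97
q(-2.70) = 0.78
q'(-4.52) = -0.12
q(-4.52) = -0.27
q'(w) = (-4*w - 4)*(6*w - 12)/(-3*w^2 + 12*w + 63)^2 - 4/(-3*w^2 + 12*w + 63) = 4*(w^2 - 4*w - 2*(w - 2)*(w + 1) - 21)/(3*(-w^2 + 4*w + 21)^2)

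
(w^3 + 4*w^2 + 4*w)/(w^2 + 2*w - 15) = w*(w^2 + 4*w + 4)/(w^2 + 2*w - 15)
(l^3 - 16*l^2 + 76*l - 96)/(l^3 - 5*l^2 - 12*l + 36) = (l - 8)/(l + 3)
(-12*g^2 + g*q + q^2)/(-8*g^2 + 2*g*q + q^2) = (-3*g + q)/(-2*g + q)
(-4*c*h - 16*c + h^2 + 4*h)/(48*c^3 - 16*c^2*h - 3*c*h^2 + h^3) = (-h - 4)/(12*c^2 - c*h - h^2)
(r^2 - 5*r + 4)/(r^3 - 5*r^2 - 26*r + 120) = (r - 1)/(r^2 - r - 30)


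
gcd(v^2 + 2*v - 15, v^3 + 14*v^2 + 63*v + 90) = v + 5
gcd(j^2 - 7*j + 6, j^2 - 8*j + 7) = j - 1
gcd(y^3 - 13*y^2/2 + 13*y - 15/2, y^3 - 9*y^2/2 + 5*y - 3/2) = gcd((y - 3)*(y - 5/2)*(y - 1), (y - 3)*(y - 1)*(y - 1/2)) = y^2 - 4*y + 3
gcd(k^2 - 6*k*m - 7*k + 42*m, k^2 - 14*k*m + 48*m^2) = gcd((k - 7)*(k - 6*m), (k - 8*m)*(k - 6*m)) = k - 6*m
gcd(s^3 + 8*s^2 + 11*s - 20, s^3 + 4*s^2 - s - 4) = s^2 + 3*s - 4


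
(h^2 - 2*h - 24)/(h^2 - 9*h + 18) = (h + 4)/(h - 3)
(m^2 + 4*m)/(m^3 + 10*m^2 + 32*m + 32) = m/(m^2 + 6*m + 8)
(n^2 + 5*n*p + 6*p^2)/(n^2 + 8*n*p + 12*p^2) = (n + 3*p)/(n + 6*p)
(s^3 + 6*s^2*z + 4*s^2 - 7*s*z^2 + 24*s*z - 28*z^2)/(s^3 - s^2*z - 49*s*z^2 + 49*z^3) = (-s - 4)/(-s + 7*z)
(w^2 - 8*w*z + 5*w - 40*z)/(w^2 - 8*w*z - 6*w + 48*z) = (w + 5)/(w - 6)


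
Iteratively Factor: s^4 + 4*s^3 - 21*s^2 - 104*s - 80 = (s + 1)*(s^3 + 3*s^2 - 24*s - 80) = (s + 1)*(s + 4)*(s^2 - s - 20) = (s + 1)*(s + 4)^2*(s - 5)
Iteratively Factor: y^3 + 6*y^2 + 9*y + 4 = (y + 4)*(y^2 + 2*y + 1) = (y + 1)*(y + 4)*(y + 1)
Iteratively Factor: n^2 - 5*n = (n)*(n - 5)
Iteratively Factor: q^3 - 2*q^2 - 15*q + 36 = (q - 3)*(q^2 + q - 12) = (q - 3)^2*(q + 4)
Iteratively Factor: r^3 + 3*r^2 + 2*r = (r + 2)*(r^2 + r) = (r + 1)*(r + 2)*(r)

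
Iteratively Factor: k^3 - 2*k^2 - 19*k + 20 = (k - 5)*(k^2 + 3*k - 4) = (k - 5)*(k - 1)*(k + 4)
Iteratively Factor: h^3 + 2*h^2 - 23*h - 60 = (h + 4)*(h^2 - 2*h - 15) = (h + 3)*(h + 4)*(h - 5)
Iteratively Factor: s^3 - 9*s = (s + 3)*(s^2 - 3*s) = (s - 3)*(s + 3)*(s)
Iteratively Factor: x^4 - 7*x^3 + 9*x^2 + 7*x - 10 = (x - 5)*(x^3 - 2*x^2 - x + 2) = (x - 5)*(x + 1)*(x^2 - 3*x + 2) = (x - 5)*(x - 2)*(x + 1)*(x - 1)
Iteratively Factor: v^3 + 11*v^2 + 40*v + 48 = (v + 4)*(v^2 + 7*v + 12) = (v + 4)^2*(v + 3)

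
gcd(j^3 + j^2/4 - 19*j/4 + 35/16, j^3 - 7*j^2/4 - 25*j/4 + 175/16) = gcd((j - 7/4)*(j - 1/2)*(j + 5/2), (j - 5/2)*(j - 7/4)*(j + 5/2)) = j^2 + 3*j/4 - 35/8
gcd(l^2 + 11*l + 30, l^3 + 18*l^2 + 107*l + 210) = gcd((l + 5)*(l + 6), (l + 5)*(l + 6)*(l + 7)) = l^2 + 11*l + 30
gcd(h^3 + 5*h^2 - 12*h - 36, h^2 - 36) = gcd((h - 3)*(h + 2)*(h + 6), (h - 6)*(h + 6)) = h + 6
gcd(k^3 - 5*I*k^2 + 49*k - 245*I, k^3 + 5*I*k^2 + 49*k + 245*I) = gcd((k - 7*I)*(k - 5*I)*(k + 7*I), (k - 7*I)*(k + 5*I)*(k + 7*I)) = k^2 + 49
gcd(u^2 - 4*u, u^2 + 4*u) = u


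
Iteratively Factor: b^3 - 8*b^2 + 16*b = (b - 4)*(b^2 - 4*b) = (b - 4)^2*(b)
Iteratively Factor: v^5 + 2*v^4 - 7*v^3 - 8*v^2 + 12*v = (v)*(v^4 + 2*v^3 - 7*v^2 - 8*v + 12) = v*(v - 1)*(v^3 + 3*v^2 - 4*v - 12) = v*(v - 2)*(v - 1)*(v^2 + 5*v + 6) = v*(v - 2)*(v - 1)*(v + 3)*(v + 2)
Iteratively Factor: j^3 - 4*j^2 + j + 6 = (j + 1)*(j^2 - 5*j + 6) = (j - 3)*(j + 1)*(j - 2)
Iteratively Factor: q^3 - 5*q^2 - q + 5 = (q + 1)*(q^2 - 6*q + 5) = (q - 5)*(q + 1)*(q - 1)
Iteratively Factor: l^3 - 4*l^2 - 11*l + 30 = (l - 2)*(l^2 - 2*l - 15) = (l - 5)*(l - 2)*(l + 3)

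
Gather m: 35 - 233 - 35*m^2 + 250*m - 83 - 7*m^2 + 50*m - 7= -42*m^2 + 300*m - 288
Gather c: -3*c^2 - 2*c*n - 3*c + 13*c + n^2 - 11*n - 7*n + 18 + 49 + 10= -3*c^2 + c*(10 - 2*n) + n^2 - 18*n + 77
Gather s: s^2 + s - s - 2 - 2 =s^2 - 4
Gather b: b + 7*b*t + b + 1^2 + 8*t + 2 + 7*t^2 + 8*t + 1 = b*(7*t + 2) + 7*t^2 + 16*t + 4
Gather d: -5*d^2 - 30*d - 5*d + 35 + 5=-5*d^2 - 35*d + 40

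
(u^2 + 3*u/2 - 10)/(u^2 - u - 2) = (-u^2 - 3*u/2 + 10)/(-u^2 + u + 2)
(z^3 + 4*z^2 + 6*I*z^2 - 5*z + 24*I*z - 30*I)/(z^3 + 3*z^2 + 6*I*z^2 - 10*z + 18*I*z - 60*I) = (z - 1)/(z - 2)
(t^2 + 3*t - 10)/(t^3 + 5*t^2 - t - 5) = (t - 2)/(t^2 - 1)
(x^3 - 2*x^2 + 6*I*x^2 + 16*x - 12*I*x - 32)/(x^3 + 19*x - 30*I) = (x^2 + x*(-2 + 8*I) - 16*I)/(x^2 + 2*I*x + 15)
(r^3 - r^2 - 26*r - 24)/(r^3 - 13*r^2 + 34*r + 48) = (r + 4)/(r - 8)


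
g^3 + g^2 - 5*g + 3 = (g - 1)^2*(g + 3)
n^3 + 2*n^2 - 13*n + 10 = (n - 2)*(n - 1)*(n + 5)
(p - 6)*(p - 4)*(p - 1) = p^3 - 11*p^2 + 34*p - 24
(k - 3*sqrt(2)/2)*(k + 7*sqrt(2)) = k^2 + 11*sqrt(2)*k/2 - 21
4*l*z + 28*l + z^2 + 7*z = (4*l + z)*(z + 7)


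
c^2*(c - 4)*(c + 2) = c^4 - 2*c^3 - 8*c^2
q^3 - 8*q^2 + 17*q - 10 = (q - 5)*(q - 2)*(q - 1)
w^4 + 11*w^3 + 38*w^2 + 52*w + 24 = (w + 1)*(w + 2)^2*(w + 6)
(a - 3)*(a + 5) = a^2 + 2*a - 15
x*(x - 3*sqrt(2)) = x^2 - 3*sqrt(2)*x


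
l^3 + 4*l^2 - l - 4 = (l - 1)*(l + 1)*(l + 4)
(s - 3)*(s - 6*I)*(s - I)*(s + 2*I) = s^4 - 3*s^3 - 5*I*s^3 + 8*s^2 + 15*I*s^2 - 24*s - 12*I*s + 36*I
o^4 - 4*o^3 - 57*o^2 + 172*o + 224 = (o - 8)*(o - 4)*(o + 1)*(o + 7)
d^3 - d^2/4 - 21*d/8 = d*(d - 7/4)*(d + 3/2)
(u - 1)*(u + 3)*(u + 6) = u^3 + 8*u^2 + 9*u - 18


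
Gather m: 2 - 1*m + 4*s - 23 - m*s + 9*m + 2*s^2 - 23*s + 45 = m*(8 - s) + 2*s^2 - 19*s + 24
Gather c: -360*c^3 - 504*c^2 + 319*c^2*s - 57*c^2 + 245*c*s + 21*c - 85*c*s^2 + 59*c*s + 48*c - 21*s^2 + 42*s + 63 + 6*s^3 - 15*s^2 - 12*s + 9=-360*c^3 + c^2*(319*s - 561) + c*(-85*s^2 + 304*s + 69) + 6*s^3 - 36*s^2 + 30*s + 72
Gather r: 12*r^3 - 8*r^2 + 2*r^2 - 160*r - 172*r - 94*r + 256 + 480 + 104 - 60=12*r^3 - 6*r^2 - 426*r + 780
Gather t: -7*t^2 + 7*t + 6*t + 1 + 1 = -7*t^2 + 13*t + 2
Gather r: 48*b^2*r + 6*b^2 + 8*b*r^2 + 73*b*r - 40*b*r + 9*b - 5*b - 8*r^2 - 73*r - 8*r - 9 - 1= 6*b^2 + 4*b + r^2*(8*b - 8) + r*(48*b^2 + 33*b - 81) - 10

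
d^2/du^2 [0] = 0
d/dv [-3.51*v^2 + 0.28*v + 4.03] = 0.28 - 7.02*v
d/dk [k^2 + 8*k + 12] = 2*k + 8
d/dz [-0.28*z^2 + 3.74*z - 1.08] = 3.74 - 0.56*z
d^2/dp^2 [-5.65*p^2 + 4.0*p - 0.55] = -11.3000000000000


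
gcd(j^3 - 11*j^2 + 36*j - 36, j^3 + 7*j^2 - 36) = j - 2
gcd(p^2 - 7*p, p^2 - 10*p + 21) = p - 7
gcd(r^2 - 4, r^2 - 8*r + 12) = r - 2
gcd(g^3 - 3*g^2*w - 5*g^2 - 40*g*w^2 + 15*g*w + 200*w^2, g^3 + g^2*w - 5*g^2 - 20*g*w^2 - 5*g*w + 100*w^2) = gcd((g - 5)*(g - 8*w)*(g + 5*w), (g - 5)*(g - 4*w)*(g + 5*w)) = g^2 + 5*g*w - 5*g - 25*w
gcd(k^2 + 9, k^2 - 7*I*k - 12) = k - 3*I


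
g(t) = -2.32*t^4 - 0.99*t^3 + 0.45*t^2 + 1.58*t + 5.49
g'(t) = -9.28*t^3 - 2.97*t^2 + 0.9*t + 1.58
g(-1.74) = -11.95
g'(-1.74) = 39.91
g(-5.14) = -1475.65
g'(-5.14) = 1178.68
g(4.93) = -1464.90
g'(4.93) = -1178.13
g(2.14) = -47.43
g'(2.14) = -101.04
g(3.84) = -542.31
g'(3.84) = -564.22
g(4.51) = -1028.88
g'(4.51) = -906.06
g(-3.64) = -353.83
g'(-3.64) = 406.51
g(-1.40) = -2.04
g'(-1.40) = 19.96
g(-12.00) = -46345.47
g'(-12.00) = 15598.94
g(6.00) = -3189.39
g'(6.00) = -2104.42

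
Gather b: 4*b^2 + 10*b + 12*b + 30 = 4*b^2 + 22*b + 30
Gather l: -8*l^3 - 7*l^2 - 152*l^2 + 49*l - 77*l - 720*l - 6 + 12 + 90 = -8*l^3 - 159*l^2 - 748*l + 96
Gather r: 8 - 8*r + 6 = 14 - 8*r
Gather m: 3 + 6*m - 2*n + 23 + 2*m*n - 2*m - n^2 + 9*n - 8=m*(2*n + 4) - n^2 + 7*n + 18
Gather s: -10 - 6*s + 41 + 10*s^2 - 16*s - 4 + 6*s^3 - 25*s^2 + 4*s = 6*s^3 - 15*s^2 - 18*s + 27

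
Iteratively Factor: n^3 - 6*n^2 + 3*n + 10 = (n + 1)*(n^2 - 7*n + 10) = (n - 2)*(n + 1)*(n - 5)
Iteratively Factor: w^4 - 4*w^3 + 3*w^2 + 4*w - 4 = (w - 1)*(w^3 - 3*w^2 + 4) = (w - 2)*(w - 1)*(w^2 - w - 2) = (w - 2)^2*(w - 1)*(w + 1)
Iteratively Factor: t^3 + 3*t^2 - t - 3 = (t + 1)*(t^2 + 2*t - 3) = (t + 1)*(t + 3)*(t - 1)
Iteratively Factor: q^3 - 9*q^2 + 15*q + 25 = (q + 1)*(q^2 - 10*q + 25) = (q - 5)*(q + 1)*(q - 5)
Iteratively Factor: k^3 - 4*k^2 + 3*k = (k - 1)*(k^2 - 3*k) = (k - 3)*(k - 1)*(k)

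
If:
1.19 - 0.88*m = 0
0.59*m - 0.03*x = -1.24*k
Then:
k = 0.0241935483870968*x - 0.64342008797654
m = 1.35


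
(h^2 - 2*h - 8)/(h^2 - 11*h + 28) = (h + 2)/(h - 7)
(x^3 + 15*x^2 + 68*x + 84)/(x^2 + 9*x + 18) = (x^2 + 9*x + 14)/(x + 3)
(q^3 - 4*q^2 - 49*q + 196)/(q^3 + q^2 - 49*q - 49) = (q - 4)/(q + 1)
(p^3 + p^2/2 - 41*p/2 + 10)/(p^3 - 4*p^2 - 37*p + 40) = (p^2 - 9*p/2 + 2)/(p^2 - 9*p + 8)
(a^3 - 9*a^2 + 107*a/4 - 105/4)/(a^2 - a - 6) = (a^2 - 6*a + 35/4)/(a + 2)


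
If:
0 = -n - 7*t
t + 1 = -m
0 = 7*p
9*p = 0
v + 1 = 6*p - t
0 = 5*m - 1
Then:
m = 1/5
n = 42/5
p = 0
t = -6/5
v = 1/5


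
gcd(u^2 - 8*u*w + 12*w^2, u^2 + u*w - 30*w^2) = 1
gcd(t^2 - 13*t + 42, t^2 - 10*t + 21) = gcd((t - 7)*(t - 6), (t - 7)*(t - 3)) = t - 7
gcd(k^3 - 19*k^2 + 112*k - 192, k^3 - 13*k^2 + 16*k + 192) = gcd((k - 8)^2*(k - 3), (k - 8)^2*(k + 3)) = k^2 - 16*k + 64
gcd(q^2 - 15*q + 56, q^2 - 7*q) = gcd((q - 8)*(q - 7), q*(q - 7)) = q - 7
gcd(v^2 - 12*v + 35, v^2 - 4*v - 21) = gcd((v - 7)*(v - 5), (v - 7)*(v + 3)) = v - 7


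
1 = 1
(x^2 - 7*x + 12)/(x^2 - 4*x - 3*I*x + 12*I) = (x - 3)/(x - 3*I)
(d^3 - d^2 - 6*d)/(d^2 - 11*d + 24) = d*(d + 2)/(d - 8)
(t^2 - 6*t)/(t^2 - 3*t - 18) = t/(t + 3)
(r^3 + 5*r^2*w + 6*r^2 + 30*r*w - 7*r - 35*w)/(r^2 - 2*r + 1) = (r^2 + 5*r*w + 7*r + 35*w)/(r - 1)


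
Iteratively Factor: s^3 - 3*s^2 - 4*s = (s - 4)*(s^2 + s) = (s - 4)*(s + 1)*(s)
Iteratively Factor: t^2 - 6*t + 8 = (t - 4)*(t - 2)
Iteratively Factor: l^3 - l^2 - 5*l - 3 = (l + 1)*(l^2 - 2*l - 3) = (l + 1)^2*(l - 3)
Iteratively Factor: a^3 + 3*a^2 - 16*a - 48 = (a - 4)*(a^2 + 7*a + 12) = (a - 4)*(a + 4)*(a + 3)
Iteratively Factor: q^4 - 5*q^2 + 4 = (q - 2)*(q^3 + 2*q^2 - q - 2) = (q - 2)*(q - 1)*(q^2 + 3*q + 2) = (q - 2)*(q - 1)*(q + 1)*(q + 2)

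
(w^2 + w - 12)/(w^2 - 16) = (w - 3)/(w - 4)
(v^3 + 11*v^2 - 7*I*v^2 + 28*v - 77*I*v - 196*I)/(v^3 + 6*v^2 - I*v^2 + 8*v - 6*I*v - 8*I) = (v^2 + 7*v*(1 - I) - 49*I)/(v^2 + v*(2 - I) - 2*I)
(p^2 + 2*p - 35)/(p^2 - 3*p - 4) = (-p^2 - 2*p + 35)/(-p^2 + 3*p + 4)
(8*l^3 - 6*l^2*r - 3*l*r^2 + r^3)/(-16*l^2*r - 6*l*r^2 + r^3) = (4*l^2 - 5*l*r + r^2)/(r*(-8*l + r))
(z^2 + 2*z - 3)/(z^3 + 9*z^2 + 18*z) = (z - 1)/(z*(z + 6))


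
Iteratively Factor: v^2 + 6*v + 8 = (v + 4)*(v + 2)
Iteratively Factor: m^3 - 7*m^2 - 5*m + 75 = (m - 5)*(m^2 - 2*m - 15) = (m - 5)*(m + 3)*(m - 5)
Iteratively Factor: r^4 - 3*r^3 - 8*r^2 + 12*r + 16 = (r - 2)*(r^3 - r^2 - 10*r - 8) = (r - 2)*(r + 1)*(r^2 - 2*r - 8) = (r - 2)*(r + 1)*(r + 2)*(r - 4)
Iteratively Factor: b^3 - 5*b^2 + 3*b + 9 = (b - 3)*(b^2 - 2*b - 3) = (b - 3)^2*(b + 1)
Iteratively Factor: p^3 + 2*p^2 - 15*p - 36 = (p - 4)*(p^2 + 6*p + 9) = (p - 4)*(p + 3)*(p + 3)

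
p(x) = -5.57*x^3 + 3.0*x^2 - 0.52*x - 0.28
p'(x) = -16.71*x^2 + 6.0*x - 0.52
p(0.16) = -0.31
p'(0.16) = 0.01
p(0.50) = -0.49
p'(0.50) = -1.70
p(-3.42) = 259.40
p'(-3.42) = -216.49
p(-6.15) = 1412.01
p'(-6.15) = -669.43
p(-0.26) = 0.16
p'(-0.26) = -3.21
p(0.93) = -2.65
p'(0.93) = -9.39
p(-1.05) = 10.02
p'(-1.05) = -25.24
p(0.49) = -0.47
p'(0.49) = -1.59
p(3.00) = -125.23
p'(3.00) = -132.91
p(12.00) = -9199.48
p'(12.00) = -2334.76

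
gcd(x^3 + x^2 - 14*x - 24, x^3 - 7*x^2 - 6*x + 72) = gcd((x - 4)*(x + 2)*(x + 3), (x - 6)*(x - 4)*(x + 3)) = x^2 - x - 12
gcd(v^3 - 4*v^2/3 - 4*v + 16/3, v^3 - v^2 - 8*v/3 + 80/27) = v - 4/3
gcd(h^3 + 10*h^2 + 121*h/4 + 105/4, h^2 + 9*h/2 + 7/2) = h + 7/2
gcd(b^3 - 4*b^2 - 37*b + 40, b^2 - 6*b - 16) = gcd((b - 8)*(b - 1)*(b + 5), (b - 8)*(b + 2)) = b - 8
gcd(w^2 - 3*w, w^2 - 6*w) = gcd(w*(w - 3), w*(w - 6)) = w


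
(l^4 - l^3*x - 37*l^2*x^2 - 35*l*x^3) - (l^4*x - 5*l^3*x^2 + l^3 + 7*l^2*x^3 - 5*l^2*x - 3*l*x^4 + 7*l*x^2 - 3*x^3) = -l^4*x + l^4 + 5*l^3*x^2 - l^3*x - l^3 - 7*l^2*x^3 - 37*l^2*x^2 + 5*l^2*x + 3*l*x^4 - 35*l*x^3 - 7*l*x^2 + 3*x^3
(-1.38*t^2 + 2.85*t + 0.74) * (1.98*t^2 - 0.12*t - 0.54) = -2.7324*t^4 + 5.8086*t^3 + 1.8684*t^2 - 1.6278*t - 0.3996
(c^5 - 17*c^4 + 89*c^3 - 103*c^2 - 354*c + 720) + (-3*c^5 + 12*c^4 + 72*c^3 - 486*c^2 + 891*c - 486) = -2*c^5 - 5*c^4 + 161*c^3 - 589*c^2 + 537*c + 234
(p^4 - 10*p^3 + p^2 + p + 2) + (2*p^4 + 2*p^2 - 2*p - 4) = 3*p^4 - 10*p^3 + 3*p^2 - p - 2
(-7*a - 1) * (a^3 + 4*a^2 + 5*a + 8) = -7*a^4 - 29*a^3 - 39*a^2 - 61*a - 8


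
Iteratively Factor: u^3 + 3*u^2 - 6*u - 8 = (u + 1)*(u^2 + 2*u - 8) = (u + 1)*(u + 4)*(u - 2)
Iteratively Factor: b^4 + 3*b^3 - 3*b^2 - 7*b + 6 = (b - 1)*(b^3 + 4*b^2 + b - 6) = (b - 1)*(b + 2)*(b^2 + 2*b - 3) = (b - 1)*(b + 2)*(b + 3)*(b - 1)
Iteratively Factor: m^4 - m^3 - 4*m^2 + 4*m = (m - 1)*(m^3 - 4*m) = (m - 2)*(m - 1)*(m^2 + 2*m) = m*(m - 2)*(m - 1)*(m + 2)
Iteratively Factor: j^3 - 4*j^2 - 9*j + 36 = (j + 3)*(j^2 - 7*j + 12) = (j - 4)*(j + 3)*(j - 3)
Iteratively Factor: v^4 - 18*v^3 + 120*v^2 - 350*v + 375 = (v - 5)*(v^3 - 13*v^2 + 55*v - 75) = (v - 5)*(v - 3)*(v^2 - 10*v + 25) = (v - 5)^2*(v - 3)*(v - 5)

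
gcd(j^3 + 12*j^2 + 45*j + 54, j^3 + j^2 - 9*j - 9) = j + 3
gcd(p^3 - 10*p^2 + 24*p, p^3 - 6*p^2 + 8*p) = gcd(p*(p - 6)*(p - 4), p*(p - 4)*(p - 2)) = p^2 - 4*p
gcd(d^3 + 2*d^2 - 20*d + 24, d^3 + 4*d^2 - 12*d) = d^2 + 4*d - 12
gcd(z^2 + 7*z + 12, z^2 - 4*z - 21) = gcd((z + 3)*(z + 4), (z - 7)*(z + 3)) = z + 3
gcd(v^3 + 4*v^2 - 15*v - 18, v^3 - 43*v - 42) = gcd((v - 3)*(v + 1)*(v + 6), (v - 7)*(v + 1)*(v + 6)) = v^2 + 7*v + 6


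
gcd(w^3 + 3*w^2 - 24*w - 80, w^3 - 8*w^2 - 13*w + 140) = w^2 - w - 20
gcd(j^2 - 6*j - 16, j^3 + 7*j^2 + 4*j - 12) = j + 2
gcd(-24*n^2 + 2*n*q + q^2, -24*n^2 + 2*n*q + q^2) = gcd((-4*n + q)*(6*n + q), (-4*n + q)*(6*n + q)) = -24*n^2 + 2*n*q + q^2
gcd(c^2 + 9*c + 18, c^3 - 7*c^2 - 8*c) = 1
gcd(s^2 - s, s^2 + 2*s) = s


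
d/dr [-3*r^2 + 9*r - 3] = 9 - 6*r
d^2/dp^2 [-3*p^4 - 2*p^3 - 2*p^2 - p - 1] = -36*p^2 - 12*p - 4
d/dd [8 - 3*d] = -3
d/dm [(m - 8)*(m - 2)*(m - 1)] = 3*m^2 - 22*m + 26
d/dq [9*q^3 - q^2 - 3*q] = 27*q^2 - 2*q - 3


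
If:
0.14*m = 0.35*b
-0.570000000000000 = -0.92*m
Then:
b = 0.25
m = 0.62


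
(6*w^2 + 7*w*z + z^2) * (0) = 0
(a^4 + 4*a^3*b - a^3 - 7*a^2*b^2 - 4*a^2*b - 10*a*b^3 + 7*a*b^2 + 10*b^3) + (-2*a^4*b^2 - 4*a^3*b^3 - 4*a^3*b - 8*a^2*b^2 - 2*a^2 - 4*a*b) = -2*a^4*b^2 + a^4 - 4*a^3*b^3 - a^3 - 15*a^2*b^2 - 4*a^2*b - 2*a^2 - 10*a*b^3 + 7*a*b^2 - 4*a*b + 10*b^3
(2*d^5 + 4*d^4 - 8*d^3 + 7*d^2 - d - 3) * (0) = 0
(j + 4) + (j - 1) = 2*j + 3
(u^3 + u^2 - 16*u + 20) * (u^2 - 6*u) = u^5 - 5*u^4 - 22*u^3 + 116*u^2 - 120*u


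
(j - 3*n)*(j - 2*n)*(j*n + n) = j^3*n - 5*j^2*n^2 + j^2*n + 6*j*n^3 - 5*j*n^2 + 6*n^3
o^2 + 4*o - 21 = (o - 3)*(o + 7)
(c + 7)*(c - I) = c^2 + 7*c - I*c - 7*I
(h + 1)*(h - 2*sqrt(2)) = h^2 - 2*sqrt(2)*h + h - 2*sqrt(2)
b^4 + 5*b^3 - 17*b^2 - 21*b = b*(b - 3)*(b + 1)*(b + 7)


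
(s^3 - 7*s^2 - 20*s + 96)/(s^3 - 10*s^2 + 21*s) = (s^2 - 4*s - 32)/(s*(s - 7))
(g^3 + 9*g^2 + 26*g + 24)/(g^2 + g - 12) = (g^2 + 5*g + 6)/(g - 3)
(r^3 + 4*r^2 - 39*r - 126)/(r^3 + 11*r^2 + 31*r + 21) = (r - 6)/(r + 1)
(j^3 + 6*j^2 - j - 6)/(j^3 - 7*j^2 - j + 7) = (j + 6)/(j - 7)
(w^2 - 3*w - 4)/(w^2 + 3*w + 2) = (w - 4)/(w + 2)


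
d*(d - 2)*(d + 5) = d^3 + 3*d^2 - 10*d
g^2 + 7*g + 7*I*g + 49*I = (g + 7)*(g + 7*I)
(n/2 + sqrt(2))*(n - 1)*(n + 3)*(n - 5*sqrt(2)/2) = n^4/2 - sqrt(2)*n^3/4 + n^3 - 13*n^2/2 - sqrt(2)*n^2/2 - 10*n + 3*sqrt(2)*n/4 + 15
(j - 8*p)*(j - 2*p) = j^2 - 10*j*p + 16*p^2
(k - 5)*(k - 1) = k^2 - 6*k + 5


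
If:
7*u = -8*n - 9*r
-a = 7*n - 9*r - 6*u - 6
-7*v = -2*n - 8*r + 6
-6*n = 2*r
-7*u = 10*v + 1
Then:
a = 10226/609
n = -53/87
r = 53/29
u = -1007/609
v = 92/87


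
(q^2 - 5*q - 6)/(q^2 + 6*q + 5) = (q - 6)/(q + 5)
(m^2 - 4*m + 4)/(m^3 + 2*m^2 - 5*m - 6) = (m - 2)/(m^2 + 4*m + 3)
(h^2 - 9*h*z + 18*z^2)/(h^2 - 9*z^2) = (h - 6*z)/(h + 3*z)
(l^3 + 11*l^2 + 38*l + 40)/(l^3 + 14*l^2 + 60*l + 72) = (l^2 + 9*l + 20)/(l^2 + 12*l + 36)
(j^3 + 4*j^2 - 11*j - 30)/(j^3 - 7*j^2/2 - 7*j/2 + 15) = 2*(j + 5)/(2*j - 5)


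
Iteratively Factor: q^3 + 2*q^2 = (q)*(q^2 + 2*q) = q^2*(q + 2)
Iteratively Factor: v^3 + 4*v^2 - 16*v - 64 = (v + 4)*(v^2 - 16) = (v - 4)*(v + 4)*(v + 4)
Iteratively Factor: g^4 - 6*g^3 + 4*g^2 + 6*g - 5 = (g - 1)*(g^3 - 5*g^2 - g + 5) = (g - 1)^2*(g^2 - 4*g - 5) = (g - 1)^2*(g + 1)*(g - 5)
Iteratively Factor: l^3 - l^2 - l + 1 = (l - 1)*(l^2 - 1) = (l - 1)*(l + 1)*(l - 1)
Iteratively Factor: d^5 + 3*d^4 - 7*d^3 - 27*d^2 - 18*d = (d + 1)*(d^4 + 2*d^3 - 9*d^2 - 18*d) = (d - 3)*(d + 1)*(d^3 + 5*d^2 + 6*d) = d*(d - 3)*(d + 1)*(d^2 + 5*d + 6) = d*(d - 3)*(d + 1)*(d + 3)*(d + 2)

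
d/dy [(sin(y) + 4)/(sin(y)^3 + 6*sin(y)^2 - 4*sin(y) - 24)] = -2*(sin(y)^3 + 9*sin(y)^2 + 24*sin(y) + 4)*cos(y)/(sin(y)^3 + 6*sin(y)^2 - 4*sin(y) - 24)^2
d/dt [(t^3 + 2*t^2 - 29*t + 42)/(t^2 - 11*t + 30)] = (t^4 - 22*t^3 + 97*t^2 + 36*t - 408)/(t^4 - 22*t^3 + 181*t^2 - 660*t + 900)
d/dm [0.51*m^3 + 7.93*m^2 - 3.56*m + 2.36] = 1.53*m^2 + 15.86*m - 3.56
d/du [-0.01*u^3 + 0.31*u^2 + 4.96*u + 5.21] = -0.03*u^2 + 0.62*u + 4.96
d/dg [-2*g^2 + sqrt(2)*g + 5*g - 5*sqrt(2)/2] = -4*g + sqrt(2) + 5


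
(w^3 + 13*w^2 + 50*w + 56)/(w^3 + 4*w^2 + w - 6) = (w^2 + 11*w + 28)/(w^2 + 2*w - 3)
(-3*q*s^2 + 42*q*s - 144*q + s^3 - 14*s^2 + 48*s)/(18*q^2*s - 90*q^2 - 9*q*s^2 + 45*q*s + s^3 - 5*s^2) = (-s^2 + 14*s - 48)/(6*q*s - 30*q - s^2 + 5*s)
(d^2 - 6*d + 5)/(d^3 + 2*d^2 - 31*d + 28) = (d - 5)/(d^2 + 3*d - 28)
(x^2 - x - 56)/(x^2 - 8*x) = (x + 7)/x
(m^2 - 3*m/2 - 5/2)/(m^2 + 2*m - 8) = (2*m^2 - 3*m - 5)/(2*(m^2 + 2*m - 8))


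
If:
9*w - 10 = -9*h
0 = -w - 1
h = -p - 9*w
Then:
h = 19/9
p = 62/9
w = -1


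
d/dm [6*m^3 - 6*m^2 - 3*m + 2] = 18*m^2 - 12*m - 3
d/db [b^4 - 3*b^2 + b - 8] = 4*b^3 - 6*b + 1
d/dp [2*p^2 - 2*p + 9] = 4*p - 2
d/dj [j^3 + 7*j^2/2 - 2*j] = 3*j^2 + 7*j - 2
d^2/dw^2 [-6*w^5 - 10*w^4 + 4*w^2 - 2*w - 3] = -120*w^3 - 120*w^2 + 8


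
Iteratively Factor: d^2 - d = (d)*(d - 1)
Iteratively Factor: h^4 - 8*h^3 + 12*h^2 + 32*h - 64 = (h - 4)*(h^3 - 4*h^2 - 4*h + 16) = (h - 4)^2*(h^2 - 4) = (h - 4)^2*(h + 2)*(h - 2)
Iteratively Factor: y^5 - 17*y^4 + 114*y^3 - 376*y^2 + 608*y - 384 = (y - 2)*(y^4 - 15*y^3 + 84*y^2 - 208*y + 192) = (y - 4)*(y - 2)*(y^3 - 11*y^2 + 40*y - 48) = (y - 4)*(y - 3)*(y - 2)*(y^2 - 8*y + 16) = (y - 4)^2*(y - 3)*(y - 2)*(y - 4)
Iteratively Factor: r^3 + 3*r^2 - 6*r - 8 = (r + 1)*(r^2 + 2*r - 8) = (r - 2)*(r + 1)*(r + 4)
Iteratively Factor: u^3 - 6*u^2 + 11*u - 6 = (u - 1)*(u^2 - 5*u + 6) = (u - 3)*(u - 1)*(u - 2)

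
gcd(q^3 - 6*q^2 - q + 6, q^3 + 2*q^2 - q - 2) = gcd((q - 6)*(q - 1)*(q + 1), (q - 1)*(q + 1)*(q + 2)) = q^2 - 1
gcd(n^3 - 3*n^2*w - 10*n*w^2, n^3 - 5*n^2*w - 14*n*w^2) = n^2 + 2*n*w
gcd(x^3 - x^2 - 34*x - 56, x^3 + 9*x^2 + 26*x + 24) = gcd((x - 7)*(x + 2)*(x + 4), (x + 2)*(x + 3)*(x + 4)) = x^2 + 6*x + 8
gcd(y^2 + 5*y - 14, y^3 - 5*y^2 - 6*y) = 1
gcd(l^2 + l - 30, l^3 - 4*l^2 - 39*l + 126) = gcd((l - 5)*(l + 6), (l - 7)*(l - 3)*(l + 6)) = l + 6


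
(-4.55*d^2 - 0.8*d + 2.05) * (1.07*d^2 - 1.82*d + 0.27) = -4.8685*d^4 + 7.425*d^3 + 2.421*d^2 - 3.947*d + 0.5535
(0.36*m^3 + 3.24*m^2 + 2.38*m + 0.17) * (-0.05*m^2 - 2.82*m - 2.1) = -0.018*m^5 - 1.1772*m^4 - 10.0118*m^3 - 13.5241*m^2 - 5.4774*m - 0.357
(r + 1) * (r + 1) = r^2 + 2*r + 1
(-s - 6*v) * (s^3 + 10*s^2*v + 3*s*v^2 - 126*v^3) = -s^4 - 16*s^3*v - 63*s^2*v^2 + 108*s*v^3 + 756*v^4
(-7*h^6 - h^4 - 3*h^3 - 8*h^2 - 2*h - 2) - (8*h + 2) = -7*h^6 - h^4 - 3*h^3 - 8*h^2 - 10*h - 4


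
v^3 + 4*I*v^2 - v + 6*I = (v - I)*(v + 2*I)*(v + 3*I)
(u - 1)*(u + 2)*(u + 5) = u^3 + 6*u^2 + 3*u - 10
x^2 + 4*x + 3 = (x + 1)*(x + 3)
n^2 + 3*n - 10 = (n - 2)*(n + 5)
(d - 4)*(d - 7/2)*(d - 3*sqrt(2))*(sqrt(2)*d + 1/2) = sqrt(2)*d^4 - 15*sqrt(2)*d^3/2 - 11*d^3/2 + 25*sqrt(2)*d^2/2 + 165*d^2/4 - 77*d + 45*sqrt(2)*d/4 - 21*sqrt(2)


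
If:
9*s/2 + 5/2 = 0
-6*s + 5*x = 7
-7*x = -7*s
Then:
No Solution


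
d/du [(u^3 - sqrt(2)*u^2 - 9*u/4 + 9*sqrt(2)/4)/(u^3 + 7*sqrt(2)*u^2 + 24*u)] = (16*sqrt(2)*u^4 + 105*u^3 - 30*sqrt(2)*u^2 - 126*u - 108*sqrt(2))/(2*u^2*(u^4 + 14*sqrt(2)*u^3 + 146*u^2 + 336*sqrt(2)*u + 576))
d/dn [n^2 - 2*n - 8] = 2*n - 2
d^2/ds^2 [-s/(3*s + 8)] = 48/(3*s + 8)^3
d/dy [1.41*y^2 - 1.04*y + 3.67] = 2.82*y - 1.04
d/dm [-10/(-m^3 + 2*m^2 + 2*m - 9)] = 10*(-3*m^2 + 4*m + 2)/(m^3 - 2*m^2 - 2*m + 9)^2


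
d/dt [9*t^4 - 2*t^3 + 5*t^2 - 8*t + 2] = 36*t^3 - 6*t^2 + 10*t - 8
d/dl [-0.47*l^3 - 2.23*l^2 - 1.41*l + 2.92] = -1.41*l^2 - 4.46*l - 1.41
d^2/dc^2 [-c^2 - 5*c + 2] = -2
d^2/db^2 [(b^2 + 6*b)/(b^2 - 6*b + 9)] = 6*(4*b + 15)/(b^4 - 12*b^3 + 54*b^2 - 108*b + 81)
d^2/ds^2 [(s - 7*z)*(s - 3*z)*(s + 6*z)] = 6*s - 8*z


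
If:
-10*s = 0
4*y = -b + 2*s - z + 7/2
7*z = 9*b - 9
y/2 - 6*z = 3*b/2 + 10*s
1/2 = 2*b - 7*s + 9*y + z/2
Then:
No Solution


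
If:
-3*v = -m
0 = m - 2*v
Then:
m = 0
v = 0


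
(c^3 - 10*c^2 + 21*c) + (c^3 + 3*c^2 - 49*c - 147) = 2*c^3 - 7*c^2 - 28*c - 147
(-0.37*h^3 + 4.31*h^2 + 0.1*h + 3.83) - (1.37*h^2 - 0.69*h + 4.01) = -0.37*h^3 + 2.94*h^2 + 0.79*h - 0.18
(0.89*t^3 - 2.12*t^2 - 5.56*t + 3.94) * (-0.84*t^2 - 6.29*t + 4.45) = -0.7476*t^5 - 3.8173*t^4 + 21.9657*t^3 + 22.2288*t^2 - 49.5246*t + 17.533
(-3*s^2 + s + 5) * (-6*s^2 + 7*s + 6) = 18*s^4 - 27*s^3 - 41*s^2 + 41*s + 30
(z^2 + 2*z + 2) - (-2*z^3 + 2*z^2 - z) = 2*z^3 - z^2 + 3*z + 2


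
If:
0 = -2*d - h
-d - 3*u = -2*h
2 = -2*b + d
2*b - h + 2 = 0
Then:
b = -1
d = 0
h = 0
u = 0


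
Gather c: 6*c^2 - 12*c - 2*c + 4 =6*c^2 - 14*c + 4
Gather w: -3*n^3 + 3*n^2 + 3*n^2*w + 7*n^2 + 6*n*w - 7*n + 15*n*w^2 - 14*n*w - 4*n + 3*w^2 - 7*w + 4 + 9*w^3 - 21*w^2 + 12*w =-3*n^3 + 10*n^2 - 11*n + 9*w^3 + w^2*(15*n - 18) + w*(3*n^2 - 8*n + 5) + 4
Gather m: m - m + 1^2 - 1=0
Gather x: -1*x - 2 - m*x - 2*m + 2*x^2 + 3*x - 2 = -2*m + 2*x^2 + x*(2 - m) - 4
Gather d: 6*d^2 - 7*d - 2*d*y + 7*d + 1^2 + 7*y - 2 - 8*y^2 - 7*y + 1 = 6*d^2 - 2*d*y - 8*y^2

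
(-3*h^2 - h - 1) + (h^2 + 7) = -2*h^2 - h + 6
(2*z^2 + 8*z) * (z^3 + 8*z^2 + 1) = 2*z^5 + 24*z^4 + 64*z^3 + 2*z^2 + 8*z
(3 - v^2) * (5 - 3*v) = 3*v^3 - 5*v^2 - 9*v + 15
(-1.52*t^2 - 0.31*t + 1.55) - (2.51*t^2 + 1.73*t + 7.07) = -4.03*t^2 - 2.04*t - 5.52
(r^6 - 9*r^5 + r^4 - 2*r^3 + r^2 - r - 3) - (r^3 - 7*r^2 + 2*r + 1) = r^6 - 9*r^5 + r^4 - 3*r^3 + 8*r^2 - 3*r - 4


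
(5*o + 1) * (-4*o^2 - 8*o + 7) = -20*o^3 - 44*o^2 + 27*o + 7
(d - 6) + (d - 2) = 2*d - 8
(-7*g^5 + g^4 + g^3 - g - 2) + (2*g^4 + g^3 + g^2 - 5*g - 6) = -7*g^5 + 3*g^4 + 2*g^3 + g^2 - 6*g - 8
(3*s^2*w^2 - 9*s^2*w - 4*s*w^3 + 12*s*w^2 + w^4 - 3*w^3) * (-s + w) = -3*s^3*w^2 + 9*s^3*w + 7*s^2*w^3 - 21*s^2*w^2 - 5*s*w^4 + 15*s*w^3 + w^5 - 3*w^4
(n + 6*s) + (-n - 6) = 6*s - 6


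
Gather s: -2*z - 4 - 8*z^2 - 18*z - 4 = -8*z^2 - 20*z - 8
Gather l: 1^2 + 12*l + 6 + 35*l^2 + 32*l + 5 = 35*l^2 + 44*l + 12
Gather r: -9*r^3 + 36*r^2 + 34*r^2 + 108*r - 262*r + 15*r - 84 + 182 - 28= -9*r^3 + 70*r^2 - 139*r + 70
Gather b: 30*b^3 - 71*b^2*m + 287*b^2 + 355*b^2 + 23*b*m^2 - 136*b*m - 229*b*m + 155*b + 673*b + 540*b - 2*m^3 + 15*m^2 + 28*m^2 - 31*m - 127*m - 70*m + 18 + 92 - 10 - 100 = 30*b^3 + b^2*(642 - 71*m) + b*(23*m^2 - 365*m + 1368) - 2*m^3 + 43*m^2 - 228*m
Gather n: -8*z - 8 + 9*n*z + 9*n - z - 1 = n*(9*z + 9) - 9*z - 9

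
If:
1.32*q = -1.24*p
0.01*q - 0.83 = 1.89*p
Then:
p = -0.44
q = 0.41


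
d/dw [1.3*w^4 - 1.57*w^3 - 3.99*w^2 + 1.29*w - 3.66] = 5.2*w^3 - 4.71*w^2 - 7.98*w + 1.29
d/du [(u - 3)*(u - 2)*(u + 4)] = 3*u^2 - 2*u - 14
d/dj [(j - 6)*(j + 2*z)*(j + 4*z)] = 3*j^2 + 12*j*z - 12*j + 8*z^2 - 36*z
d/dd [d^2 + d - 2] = 2*d + 1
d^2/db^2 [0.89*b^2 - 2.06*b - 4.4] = 1.78000000000000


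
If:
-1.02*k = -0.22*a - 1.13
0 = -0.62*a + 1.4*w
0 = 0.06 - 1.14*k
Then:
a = -4.89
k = 0.05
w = -2.17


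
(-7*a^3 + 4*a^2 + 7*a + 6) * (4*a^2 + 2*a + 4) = -28*a^5 + 2*a^4 + 8*a^3 + 54*a^2 + 40*a + 24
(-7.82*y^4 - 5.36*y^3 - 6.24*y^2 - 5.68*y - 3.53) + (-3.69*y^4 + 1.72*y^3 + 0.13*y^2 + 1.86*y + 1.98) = -11.51*y^4 - 3.64*y^3 - 6.11*y^2 - 3.82*y - 1.55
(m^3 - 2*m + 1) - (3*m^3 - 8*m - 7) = -2*m^3 + 6*m + 8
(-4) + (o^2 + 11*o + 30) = o^2 + 11*o + 26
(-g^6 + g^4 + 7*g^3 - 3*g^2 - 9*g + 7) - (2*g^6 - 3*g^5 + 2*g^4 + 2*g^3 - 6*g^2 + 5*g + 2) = -3*g^6 + 3*g^5 - g^4 + 5*g^3 + 3*g^2 - 14*g + 5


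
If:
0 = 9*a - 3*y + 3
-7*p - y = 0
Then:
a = y/3 - 1/3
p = -y/7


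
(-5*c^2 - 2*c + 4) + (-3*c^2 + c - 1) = -8*c^2 - c + 3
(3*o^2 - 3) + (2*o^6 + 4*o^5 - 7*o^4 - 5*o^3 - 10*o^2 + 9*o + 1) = 2*o^6 + 4*o^5 - 7*o^4 - 5*o^3 - 7*o^2 + 9*o - 2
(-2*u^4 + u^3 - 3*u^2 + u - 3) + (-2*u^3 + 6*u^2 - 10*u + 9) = -2*u^4 - u^3 + 3*u^2 - 9*u + 6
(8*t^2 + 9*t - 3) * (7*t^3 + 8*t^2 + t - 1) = 56*t^5 + 127*t^4 + 59*t^3 - 23*t^2 - 12*t + 3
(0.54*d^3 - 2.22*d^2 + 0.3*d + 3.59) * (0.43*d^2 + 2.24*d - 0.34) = 0.2322*d^5 + 0.255*d^4 - 5.0274*d^3 + 2.9705*d^2 + 7.9396*d - 1.2206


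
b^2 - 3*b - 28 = (b - 7)*(b + 4)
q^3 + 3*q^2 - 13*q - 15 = (q - 3)*(q + 1)*(q + 5)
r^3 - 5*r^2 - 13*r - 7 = (r - 7)*(r + 1)^2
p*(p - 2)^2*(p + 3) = p^4 - p^3 - 8*p^2 + 12*p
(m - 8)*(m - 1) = m^2 - 9*m + 8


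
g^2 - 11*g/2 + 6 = (g - 4)*(g - 3/2)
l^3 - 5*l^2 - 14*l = l*(l - 7)*(l + 2)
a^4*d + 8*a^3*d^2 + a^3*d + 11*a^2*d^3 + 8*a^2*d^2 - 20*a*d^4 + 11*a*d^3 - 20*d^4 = (a - d)*(a + 4*d)*(a + 5*d)*(a*d + d)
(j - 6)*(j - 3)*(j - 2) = j^3 - 11*j^2 + 36*j - 36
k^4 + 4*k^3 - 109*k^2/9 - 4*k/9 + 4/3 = (k - 2)*(k - 1/3)*(k + 1/3)*(k + 6)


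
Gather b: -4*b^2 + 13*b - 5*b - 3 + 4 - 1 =-4*b^2 + 8*b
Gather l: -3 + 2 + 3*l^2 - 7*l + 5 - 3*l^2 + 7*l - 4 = 0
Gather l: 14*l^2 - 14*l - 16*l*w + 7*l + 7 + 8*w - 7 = 14*l^2 + l*(-16*w - 7) + 8*w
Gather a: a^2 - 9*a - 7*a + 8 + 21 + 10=a^2 - 16*a + 39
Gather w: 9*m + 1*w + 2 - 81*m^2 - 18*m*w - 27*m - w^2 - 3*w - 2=-81*m^2 - 18*m - w^2 + w*(-18*m - 2)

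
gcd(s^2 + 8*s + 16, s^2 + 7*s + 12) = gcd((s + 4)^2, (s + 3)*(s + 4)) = s + 4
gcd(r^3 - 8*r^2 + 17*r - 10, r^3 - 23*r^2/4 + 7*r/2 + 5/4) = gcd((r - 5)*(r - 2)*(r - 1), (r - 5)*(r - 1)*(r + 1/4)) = r^2 - 6*r + 5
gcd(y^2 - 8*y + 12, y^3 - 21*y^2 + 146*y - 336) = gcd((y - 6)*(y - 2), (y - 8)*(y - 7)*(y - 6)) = y - 6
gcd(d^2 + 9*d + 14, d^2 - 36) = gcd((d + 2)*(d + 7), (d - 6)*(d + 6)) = 1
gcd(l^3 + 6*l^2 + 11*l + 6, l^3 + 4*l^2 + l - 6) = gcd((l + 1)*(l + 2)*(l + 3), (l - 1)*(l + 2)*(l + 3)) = l^2 + 5*l + 6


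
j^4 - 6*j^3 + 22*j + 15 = (j - 5)*(j - 3)*(j + 1)^2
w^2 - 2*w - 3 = (w - 3)*(w + 1)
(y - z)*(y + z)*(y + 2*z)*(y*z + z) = y^4*z + 2*y^3*z^2 + y^3*z - y^2*z^3 + 2*y^2*z^2 - 2*y*z^4 - y*z^3 - 2*z^4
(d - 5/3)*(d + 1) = d^2 - 2*d/3 - 5/3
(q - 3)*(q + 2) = q^2 - q - 6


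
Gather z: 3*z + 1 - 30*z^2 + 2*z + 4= -30*z^2 + 5*z + 5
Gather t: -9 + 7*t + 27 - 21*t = 18 - 14*t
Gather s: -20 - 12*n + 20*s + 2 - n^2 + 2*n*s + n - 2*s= -n^2 - 11*n + s*(2*n + 18) - 18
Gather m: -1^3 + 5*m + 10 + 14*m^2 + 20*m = 14*m^2 + 25*m + 9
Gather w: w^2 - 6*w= w^2 - 6*w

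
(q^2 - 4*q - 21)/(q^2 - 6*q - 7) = (q + 3)/(q + 1)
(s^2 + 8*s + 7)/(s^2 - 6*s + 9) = (s^2 + 8*s + 7)/(s^2 - 6*s + 9)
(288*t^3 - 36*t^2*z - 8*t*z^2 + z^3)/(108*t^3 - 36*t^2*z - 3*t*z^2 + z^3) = (-8*t + z)/(-3*t + z)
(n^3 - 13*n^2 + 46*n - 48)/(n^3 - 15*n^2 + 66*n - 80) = (n - 3)/(n - 5)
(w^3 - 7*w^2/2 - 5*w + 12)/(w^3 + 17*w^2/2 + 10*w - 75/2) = (w^2 - 2*w - 8)/(w^2 + 10*w + 25)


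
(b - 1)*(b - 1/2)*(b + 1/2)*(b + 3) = b^4 + 2*b^3 - 13*b^2/4 - b/2 + 3/4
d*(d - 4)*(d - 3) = d^3 - 7*d^2 + 12*d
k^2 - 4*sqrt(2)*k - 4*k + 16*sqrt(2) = (k - 4)*(k - 4*sqrt(2))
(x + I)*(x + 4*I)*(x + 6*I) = x^3 + 11*I*x^2 - 34*x - 24*I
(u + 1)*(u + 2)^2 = u^3 + 5*u^2 + 8*u + 4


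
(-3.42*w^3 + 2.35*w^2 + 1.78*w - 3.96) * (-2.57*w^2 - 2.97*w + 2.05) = 8.7894*w^5 + 4.1179*w^4 - 18.5651*w^3 + 9.7081*w^2 + 15.4102*w - 8.118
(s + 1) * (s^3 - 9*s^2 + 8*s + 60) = s^4 - 8*s^3 - s^2 + 68*s + 60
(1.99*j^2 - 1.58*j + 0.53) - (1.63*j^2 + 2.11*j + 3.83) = 0.36*j^2 - 3.69*j - 3.3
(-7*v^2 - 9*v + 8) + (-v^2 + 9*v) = 8 - 8*v^2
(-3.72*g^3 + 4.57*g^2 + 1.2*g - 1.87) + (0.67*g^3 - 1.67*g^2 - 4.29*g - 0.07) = -3.05*g^3 + 2.9*g^2 - 3.09*g - 1.94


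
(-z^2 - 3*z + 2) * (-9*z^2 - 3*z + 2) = 9*z^4 + 30*z^3 - 11*z^2 - 12*z + 4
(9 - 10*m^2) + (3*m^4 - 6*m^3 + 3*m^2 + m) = 3*m^4 - 6*m^3 - 7*m^2 + m + 9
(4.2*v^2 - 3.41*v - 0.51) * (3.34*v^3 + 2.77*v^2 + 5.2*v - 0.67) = 14.028*v^5 + 0.2446*v^4 + 10.6909*v^3 - 21.9587*v^2 - 0.3673*v + 0.3417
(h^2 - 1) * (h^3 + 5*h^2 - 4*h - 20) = h^5 + 5*h^4 - 5*h^3 - 25*h^2 + 4*h + 20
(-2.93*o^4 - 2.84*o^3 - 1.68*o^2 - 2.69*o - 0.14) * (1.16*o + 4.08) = -3.3988*o^5 - 15.2488*o^4 - 13.536*o^3 - 9.9748*o^2 - 11.1376*o - 0.5712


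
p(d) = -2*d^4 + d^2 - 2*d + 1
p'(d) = -8*d^3 + 2*d - 2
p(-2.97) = -139.86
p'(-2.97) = 201.64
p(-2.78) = -105.17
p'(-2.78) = 164.32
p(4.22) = -623.91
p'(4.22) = -594.77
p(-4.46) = -761.54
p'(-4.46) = 698.81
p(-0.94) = 2.20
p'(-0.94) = 2.76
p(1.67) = -15.11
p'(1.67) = -35.92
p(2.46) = -71.11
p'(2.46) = -116.18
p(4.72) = -978.82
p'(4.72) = -833.79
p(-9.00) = -13022.00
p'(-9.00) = 5812.00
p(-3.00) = -146.00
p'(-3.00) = 208.00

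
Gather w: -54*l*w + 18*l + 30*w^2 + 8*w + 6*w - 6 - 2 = 18*l + 30*w^2 + w*(14 - 54*l) - 8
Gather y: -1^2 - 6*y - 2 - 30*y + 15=12 - 36*y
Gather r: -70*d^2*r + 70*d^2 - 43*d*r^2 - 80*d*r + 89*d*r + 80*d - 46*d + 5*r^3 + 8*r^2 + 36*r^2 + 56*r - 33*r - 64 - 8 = 70*d^2 + 34*d + 5*r^3 + r^2*(44 - 43*d) + r*(-70*d^2 + 9*d + 23) - 72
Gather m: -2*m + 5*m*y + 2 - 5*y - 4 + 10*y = m*(5*y - 2) + 5*y - 2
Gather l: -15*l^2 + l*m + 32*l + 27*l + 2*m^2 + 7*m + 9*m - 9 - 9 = -15*l^2 + l*(m + 59) + 2*m^2 + 16*m - 18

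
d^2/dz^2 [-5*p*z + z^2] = 2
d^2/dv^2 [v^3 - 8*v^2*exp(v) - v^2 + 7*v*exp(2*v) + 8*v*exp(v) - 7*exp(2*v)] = -8*v^2*exp(v) + 28*v*exp(2*v) - 24*v*exp(v) + 6*v - 2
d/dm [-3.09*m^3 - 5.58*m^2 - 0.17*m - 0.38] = -9.27*m^2 - 11.16*m - 0.17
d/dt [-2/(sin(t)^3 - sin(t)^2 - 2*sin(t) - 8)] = 2*(3*sin(t)^2 - 2*sin(t) - 2)*cos(t)/(-sin(t)^3 + sin(t)^2 + 2*sin(t) + 8)^2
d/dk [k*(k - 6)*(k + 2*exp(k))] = 2*k^2*exp(k) + 3*k^2 - 8*k*exp(k) - 12*k - 12*exp(k)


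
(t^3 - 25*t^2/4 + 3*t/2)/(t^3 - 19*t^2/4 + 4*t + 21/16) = 4*t*(4*t^2 - 25*t + 6)/(16*t^3 - 76*t^2 + 64*t + 21)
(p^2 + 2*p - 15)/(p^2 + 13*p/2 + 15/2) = 2*(p - 3)/(2*p + 3)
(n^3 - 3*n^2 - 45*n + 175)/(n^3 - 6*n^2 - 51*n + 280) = (n - 5)/(n - 8)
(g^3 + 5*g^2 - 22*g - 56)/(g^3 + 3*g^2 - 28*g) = (g + 2)/g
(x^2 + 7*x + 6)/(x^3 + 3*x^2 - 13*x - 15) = (x + 6)/(x^2 + 2*x - 15)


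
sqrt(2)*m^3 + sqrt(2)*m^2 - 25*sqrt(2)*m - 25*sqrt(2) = (m - 5)*(m + 5)*(sqrt(2)*m + sqrt(2))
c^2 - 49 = (c - 7)*(c + 7)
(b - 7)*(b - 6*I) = b^2 - 7*b - 6*I*b + 42*I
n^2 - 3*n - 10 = (n - 5)*(n + 2)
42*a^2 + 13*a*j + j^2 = (6*a + j)*(7*a + j)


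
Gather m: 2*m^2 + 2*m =2*m^2 + 2*m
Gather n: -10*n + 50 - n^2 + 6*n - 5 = -n^2 - 4*n + 45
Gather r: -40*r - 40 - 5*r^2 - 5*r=-5*r^2 - 45*r - 40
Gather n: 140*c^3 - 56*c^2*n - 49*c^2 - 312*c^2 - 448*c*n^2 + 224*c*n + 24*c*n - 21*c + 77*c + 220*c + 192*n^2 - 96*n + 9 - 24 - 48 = 140*c^3 - 361*c^2 + 276*c + n^2*(192 - 448*c) + n*(-56*c^2 + 248*c - 96) - 63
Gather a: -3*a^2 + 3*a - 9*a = -3*a^2 - 6*a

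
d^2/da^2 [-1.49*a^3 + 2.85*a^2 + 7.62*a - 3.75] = 5.7 - 8.94*a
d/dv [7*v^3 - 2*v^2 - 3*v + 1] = 21*v^2 - 4*v - 3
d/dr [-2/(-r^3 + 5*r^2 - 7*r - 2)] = 2*(-3*r^2 + 10*r - 7)/(r^3 - 5*r^2 + 7*r + 2)^2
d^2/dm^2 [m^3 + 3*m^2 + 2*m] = 6*m + 6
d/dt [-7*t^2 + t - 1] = 1 - 14*t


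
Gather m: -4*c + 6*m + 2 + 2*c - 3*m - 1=-2*c + 3*m + 1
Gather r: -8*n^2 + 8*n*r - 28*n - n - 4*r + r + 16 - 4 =-8*n^2 - 29*n + r*(8*n - 3) + 12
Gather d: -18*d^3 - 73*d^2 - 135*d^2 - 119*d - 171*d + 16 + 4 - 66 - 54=-18*d^3 - 208*d^2 - 290*d - 100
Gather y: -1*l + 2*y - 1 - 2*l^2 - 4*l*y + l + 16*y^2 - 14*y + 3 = -2*l^2 + 16*y^2 + y*(-4*l - 12) + 2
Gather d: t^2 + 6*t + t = t^2 + 7*t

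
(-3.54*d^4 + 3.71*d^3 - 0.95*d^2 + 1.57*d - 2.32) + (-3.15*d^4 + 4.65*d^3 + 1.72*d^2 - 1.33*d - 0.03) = -6.69*d^4 + 8.36*d^3 + 0.77*d^2 + 0.24*d - 2.35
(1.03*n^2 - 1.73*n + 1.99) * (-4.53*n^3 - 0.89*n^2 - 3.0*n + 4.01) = -4.6659*n^5 + 6.9202*n^4 - 10.565*n^3 + 7.5492*n^2 - 12.9073*n + 7.9799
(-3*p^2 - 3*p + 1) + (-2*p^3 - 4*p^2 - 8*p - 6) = -2*p^3 - 7*p^2 - 11*p - 5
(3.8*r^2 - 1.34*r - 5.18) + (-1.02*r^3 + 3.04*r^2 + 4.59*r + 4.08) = -1.02*r^3 + 6.84*r^2 + 3.25*r - 1.1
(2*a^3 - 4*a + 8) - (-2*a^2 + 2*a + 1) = 2*a^3 + 2*a^2 - 6*a + 7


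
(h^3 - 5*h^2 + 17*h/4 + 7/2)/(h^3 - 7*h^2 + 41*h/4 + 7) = (h - 2)/(h - 4)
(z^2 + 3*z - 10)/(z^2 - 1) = (z^2 + 3*z - 10)/(z^2 - 1)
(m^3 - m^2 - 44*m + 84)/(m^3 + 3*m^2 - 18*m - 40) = (m^3 - m^2 - 44*m + 84)/(m^3 + 3*m^2 - 18*m - 40)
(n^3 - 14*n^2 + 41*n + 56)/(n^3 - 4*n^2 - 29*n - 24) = (n - 7)/(n + 3)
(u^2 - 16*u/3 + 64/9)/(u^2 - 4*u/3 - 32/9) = (3*u - 8)/(3*u + 4)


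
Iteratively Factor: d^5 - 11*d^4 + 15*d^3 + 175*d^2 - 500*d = (d - 5)*(d^4 - 6*d^3 - 15*d^2 + 100*d) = (d - 5)*(d + 4)*(d^3 - 10*d^2 + 25*d) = (d - 5)^2*(d + 4)*(d^2 - 5*d) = (d - 5)^3*(d + 4)*(d)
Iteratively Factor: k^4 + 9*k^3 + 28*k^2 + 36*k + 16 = (k + 2)*(k^3 + 7*k^2 + 14*k + 8) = (k + 2)^2*(k^2 + 5*k + 4) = (k + 2)^2*(k + 4)*(k + 1)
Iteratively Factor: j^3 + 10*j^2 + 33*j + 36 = (j + 3)*(j^2 + 7*j + 12) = (j + 3)^2*(j + 4)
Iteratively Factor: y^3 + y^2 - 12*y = (y - 3)*(y^2 + 4*y) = (y - 3)*(y + 4)*(y)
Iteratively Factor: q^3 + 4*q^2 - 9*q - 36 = (q - 3)*(q^2 + 7*q + 12) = (q - 3)*(q + 4)*(q + 3)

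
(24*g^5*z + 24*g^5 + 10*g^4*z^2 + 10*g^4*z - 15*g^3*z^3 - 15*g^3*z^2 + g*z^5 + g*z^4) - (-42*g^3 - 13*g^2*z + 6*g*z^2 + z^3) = 24*g^5*z + 24*g^5 + 10*g^4*z^2 + 10*g^4*z - 15*g^3*z^3 - 15*g^3*z^2 + 42*g^3 + 13*g^2*z + g*z^5 + g*z^4 - 6*g*z^2 - z^3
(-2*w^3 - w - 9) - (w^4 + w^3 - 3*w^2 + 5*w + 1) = -w^4 - 3*w^3 + 3*w^2 - 6*w - 10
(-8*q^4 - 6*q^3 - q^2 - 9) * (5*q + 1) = -40*q^5 - 38*q^4 - 11*q^3 - q^2 - 45*q - 9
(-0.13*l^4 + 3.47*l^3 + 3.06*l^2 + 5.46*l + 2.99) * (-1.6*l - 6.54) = 0.208*l^5 - 4.7018*l^4 - 27.5898*l^3 - 28.7484*l^2 - 40.4924*l - 19.5546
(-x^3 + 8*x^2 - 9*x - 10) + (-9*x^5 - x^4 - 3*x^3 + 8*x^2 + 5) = -9*x^5 - x^4 - 4*x^3 + 16*x^2 - 9*x - 5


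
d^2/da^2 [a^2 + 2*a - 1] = 2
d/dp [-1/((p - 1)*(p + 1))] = 2*p/((p - 1)^2*(p + 1)^2)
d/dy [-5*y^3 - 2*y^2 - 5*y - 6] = -15*y^2 - 4*y - 5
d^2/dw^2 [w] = 0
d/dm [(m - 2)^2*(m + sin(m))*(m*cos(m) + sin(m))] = (m - 2)*((2 - m)*(m + sin(m))*(m*sin(m) - 2*cos(m)) + (m - 2)*(m*cos(m) + sin(m))*(cos(m) + 1) + 2*(m + sin(m))*(m*cos(m) + sin(m)))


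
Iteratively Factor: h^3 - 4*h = (h + 2)*(h^2 - 2*h) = (h - 2)*(h + 2)*(h)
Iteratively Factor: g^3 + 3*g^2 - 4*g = (g - 1)*(g^2 + 4*g) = g*(g - 1)*(g + 4)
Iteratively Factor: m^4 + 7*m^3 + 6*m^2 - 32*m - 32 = (m + 4)*(m^3 + 3*m^2 - 6*m - 8) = (m + 4)^2*(m^2 - m - 2) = (m - 2)*(m + 4)^2*(m + 1)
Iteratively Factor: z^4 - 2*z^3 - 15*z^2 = (z - 5)*(z^3 + 3*z^2) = (z - 5)*(z + 3)*(z^2) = z*(z - 5)*(z + 3)*(z)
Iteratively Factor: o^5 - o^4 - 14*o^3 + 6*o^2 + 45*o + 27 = (o - 3)*(o^4 + 2*o^3 - 8*o^2 - 18*o - 9) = (o - 3)*(o + 1)*(o^3 + o^2 - 9*o - 9) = (o - 3)*(o + 1)^2*(o^2 - 9) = (o - 3)*(o + 1)^2*(o + 3)*(o - 3)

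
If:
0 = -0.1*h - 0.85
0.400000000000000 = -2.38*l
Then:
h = -8.50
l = -0.17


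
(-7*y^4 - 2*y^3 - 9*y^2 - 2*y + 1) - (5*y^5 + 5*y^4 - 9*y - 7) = -5*y^5 - 12*y^4 - 2*y^3 - 9*y^2 + 7*y + 8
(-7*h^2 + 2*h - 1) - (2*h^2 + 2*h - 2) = 1 - 9*h^2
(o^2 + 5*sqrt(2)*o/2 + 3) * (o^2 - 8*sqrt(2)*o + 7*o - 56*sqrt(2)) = o^4 - 11*sqrt(2)*o^3/2 + 7*o^3 - 77*sqrt(2)*o^2/2 - 37*o^2 - 259*o - 24*sqrt(2)*o - 168*sqrt(2)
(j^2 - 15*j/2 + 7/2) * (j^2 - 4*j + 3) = j^4 - 23*j^3/2 + 73*j^2/2 - 73*j/2 + 21/2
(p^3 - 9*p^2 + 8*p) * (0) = 0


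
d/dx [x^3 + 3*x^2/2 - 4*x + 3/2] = 3*x^2 + 3*x - 4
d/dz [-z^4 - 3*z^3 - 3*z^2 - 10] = z*(-4*z^2 - 9*z - 6)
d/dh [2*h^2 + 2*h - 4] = 4*h + 2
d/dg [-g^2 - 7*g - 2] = -2*g - 7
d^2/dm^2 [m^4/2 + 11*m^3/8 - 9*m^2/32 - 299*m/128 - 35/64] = 6*m^2 + 33*m/4 - 9/16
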